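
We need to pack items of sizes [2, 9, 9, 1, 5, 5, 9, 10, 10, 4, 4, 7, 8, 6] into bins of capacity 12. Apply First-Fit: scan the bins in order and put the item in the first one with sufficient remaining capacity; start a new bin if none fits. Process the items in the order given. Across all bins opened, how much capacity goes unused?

31

bin 1: place 2, 10 left
bin 1: place 9, 1 left
bin 2: place 9, 3 left
bin 1: place 1, 0 left
bin 3: place 5, 7 left
bin 3: place 5, 2 left
bin 4: place 9, 3 left
bin 5: place 10, 2 left
bin 6: place 10, 2 left
bin 7: place 4, 8 left
bin 7: place 4, 4 left
bin 8: place 7, 5 left
bin 9: place 8, 4 left
bin 10: place 6, 6 left
10 bins × 12 = 120; used 89; unused 31.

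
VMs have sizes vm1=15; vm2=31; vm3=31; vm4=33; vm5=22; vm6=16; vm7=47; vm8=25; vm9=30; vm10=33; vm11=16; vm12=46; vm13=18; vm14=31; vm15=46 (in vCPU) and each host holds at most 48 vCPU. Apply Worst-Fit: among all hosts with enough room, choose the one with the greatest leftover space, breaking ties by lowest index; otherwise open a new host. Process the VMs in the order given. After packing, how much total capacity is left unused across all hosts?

88

host 1: place vm1 (15 vCPU), 33 vCPU left
host 1: place vm2 (31 vCPU), 2 vCPU left
host 2: place vm3 (31 vCPU), 17 vCPU left
host 3: place vm4 (33 vCPU), 15 vCPU left
host 4: place vm5 (22 vCPU), 26 vCPU left
host 4: place vm6 (16 vCPU), 10 vCPU left
host 5: place vm7 (47 vCPU), 1 vCPU left
host 6: place vm8 (25 vCPU), 23 vCPU left
host 7: place vm9 (30 vCPU), 18 vCPU left
host 8: place vm10 (33 vCPU), 15 vCPU left
host 6: place vm11 (16 vCPU), 7 vCPU left
host 9: place vm12 (46 vCPU), 2 vCPU left
host 7: place vm13 (18 vCPU), 0 vCPU left
host 10: place vm14 (31 vCPU), 17 vCPU left
host 11: place vm15 (46 vCPU), 2 vCPU left
11 hosts × 48 vCPU = 528 vCPU; used 440 vCPU; unused 88 vCPU.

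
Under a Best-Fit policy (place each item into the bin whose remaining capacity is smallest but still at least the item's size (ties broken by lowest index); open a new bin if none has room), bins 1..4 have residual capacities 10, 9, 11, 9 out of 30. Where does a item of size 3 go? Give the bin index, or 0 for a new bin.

2

Bins with room: bin 1 (10), bin 2 (9), bin 3 (11), bin 4 (9).
Tightest fit is bin 2 with 9 free.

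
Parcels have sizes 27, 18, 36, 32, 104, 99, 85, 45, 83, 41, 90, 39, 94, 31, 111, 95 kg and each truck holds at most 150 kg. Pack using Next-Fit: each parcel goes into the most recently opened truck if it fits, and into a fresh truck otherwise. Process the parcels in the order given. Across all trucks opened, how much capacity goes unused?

27 kg → truck 1 (remaining 123 kg)
18 kg → truck 1 (remaining 105 kg)
36 kg → truck 1 (remaining 69 kg)
32 kg → truck 1 (remaining 37 kg)
104 kg → truck 2 (remaining 46 kg)
99 kg → truck 3 (remaining 51 kg)
85 kg → truck 4 (remaining 65 kg)
45 kg → truck 4 (remaining 20 kg)
83 kg → truck 5 (remaining 67 kg)
41 kg → truck 5 (remaining 26 kg)
90 kg → truck 6 (remaining 60 kg)
39 kg → truck 6 (remaining 21 kg)
94 kg → truck 7 (remaining 56 kg)
31 kg → truck 7 (remaining 25 kg)
111 kg → truck 8 (remaining 39 kg)
95 kg → truck 9 (remaining 55 kg)
9 trucks × 150 kg = 1350 kg; used 1030 kg; unused 320 kg.

320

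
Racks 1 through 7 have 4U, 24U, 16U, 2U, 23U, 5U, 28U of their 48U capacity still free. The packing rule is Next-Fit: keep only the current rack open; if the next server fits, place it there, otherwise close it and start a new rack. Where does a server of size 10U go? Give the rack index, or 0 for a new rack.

7

Next-Fit only looks at rack 7, which has 28U free.
10U fits there.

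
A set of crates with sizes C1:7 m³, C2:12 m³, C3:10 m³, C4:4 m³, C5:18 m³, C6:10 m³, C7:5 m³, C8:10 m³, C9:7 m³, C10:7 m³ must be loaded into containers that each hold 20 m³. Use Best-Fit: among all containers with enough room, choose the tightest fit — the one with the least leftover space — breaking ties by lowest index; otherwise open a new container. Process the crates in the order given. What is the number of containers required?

container 1: place C1 (7 m³), 13 m³ left
container 1: place C2 (12 m³), 1 m³ left
container 2: place C3 (10 m³), 10 m³ left
container 2: place C4 (4 m³), 6 m³ left
container 3: place C5 (18 m³), 2 m³ left
container 4: place C6 (10 m³), 10 m³ left
container 2: place C7 (5 m³), 1 m³ left
container 4: place C8 (10 m³), 0 m³ left
container 5: place C9 (7 m³), 13 m³ left
container 5: place C10 (7 m³), 6 m³ left

5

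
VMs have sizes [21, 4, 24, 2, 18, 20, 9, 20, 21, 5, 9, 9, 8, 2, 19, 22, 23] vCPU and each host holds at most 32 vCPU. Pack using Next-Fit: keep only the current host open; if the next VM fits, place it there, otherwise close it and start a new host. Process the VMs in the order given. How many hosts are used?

10 hosts

Put 21 vCPU in host 1; 11 vCPU remain.
Put 4 vCPU in host 1; 7 vCPU remain.
Put 24 vCPU in host 2; 8 vCPU remain.
Put 2 vCPU in host 2; 6 vCPU remain.
Put 18 vCPU in host 3; 14 vCPU remain.
Put 20 vCPU in host 4; 12 vCPU remain.
Put 9 vCPU in host 4; 3 vCPU remain.
Put 20 vCPU in host 5; 12 vCPU remain.
Put 21 vCPU in host 6; 11 vCPU remain.
Put 5 vCPU in host 6; 6 vCPU remain.
Put 9 vCPU in host 7; 23 vCPU remain.
Put 9 vCPU in host 7; 14 vCPU remain.
Put 8 vCPU in host 7; 6 vCPU remain.
Put 2 vCPU in host 7; 4 vCPU remain.
Put 19 vCPU in host 8; 13 vCPU remain.
Put 22 vCPU in host 9; 10 vCPU remain.
Put 23 vCPU in host 10; 9 vCPU remain.
Final hosts: [21,4] [24,2] [18] [20,9] [20] [21,5] [9,9,8,2] [19] [22] [23].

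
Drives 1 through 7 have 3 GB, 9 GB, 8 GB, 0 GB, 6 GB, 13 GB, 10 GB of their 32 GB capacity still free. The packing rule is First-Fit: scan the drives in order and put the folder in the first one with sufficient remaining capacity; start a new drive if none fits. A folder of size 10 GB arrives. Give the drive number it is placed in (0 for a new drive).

Drives with room: drive 6 (13 GB), drive 7 (10 GB).
The first with room is drive 6.

6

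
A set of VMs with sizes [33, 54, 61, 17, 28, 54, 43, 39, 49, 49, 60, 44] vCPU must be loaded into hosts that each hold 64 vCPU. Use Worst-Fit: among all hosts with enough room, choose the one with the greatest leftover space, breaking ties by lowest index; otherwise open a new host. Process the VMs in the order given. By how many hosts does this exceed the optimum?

Worst-Fit: [33,17] [54] [61] [28] [54] [43] [39] [49] [49] [60] [44] → 11 hosts.
10 VMs exceed 32 vCPU (half the capacity), and no two of those can share a host, so at least 10 hosts are needed.
An optimal packing achieves that bound: [61] [60] [54] [54] [49] [49] [44,17] [43] [39] [33,28] → 10 hosts.
Excess: 11 − 10 = 1.

1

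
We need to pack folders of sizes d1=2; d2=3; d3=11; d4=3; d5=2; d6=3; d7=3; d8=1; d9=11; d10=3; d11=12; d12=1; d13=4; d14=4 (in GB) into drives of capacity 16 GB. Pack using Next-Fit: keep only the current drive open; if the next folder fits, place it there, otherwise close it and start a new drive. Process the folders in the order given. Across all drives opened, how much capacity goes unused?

d1 (2 GB) → drive 1 (remaining 14 GB)
d2 (3 GB) → drive 1 (remaining 11 GB)
d3 (11 GB) → drive 1 (remaining 0 GB)
d4 (3 GB) → drive 2 (remaining 13 GB)
d5 (2 GB) → drive 2 (remaining 11 GB)
d6 (3 GB) → drive 2 (remaining 8 GB)
d7 (3 GB) → drive 2 (remaining 5 GB)
d8 (1 GB) → drive 2 (remaining 4 GB)
d9 (11 GB) → drive 3 (remaining 5 GB)
d10 (3 GB) → drive 3 (remaining 2 GB)
d11 (12 GB) → drive 4 (remaining 4 GB)
d12 (1 GB) → drive 4 (remaining 3 GB)
d13 (4 GB) → drive 5 (remaining 12 GB)
d14 (4 GB) → drive 5 (remaining 8 GB)
5 drives × 16 GB = 80 GB; used 63 GB; unused 17 GB.

17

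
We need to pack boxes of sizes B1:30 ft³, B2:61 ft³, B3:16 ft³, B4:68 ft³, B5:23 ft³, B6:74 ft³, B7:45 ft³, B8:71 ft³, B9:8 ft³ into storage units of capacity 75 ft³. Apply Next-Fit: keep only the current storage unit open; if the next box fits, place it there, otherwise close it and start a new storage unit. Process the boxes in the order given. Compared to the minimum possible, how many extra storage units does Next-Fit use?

3

Next-Fit: [30] [61] [16] [68] [23] [74] [45] [71] [8] → 9 storage units.
Total size 396 ft³; any packing needs at least ⌈396/75⌉ = 6 storage units.
An optimal packing achieves that bound: [74] [71] [68] [61,8] [45,30] [23,16] → 6 storage units.
Excess: 9 − 6 = 3.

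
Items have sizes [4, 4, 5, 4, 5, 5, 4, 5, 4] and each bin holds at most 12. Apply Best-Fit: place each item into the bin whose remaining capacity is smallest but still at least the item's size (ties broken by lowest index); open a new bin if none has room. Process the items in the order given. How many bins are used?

Put 4 in bin 1; 8 remain.
Put 4 in bin 1; 4 remain.
Put 5 in bin 2; 7 remain.
Put 4 in bin 1; 0 remain.
Put 5 in bin 2; 2 remain.
Put 5 in bin 3; 7 remain.
Put 4 in bin 3; 3 remain.
Put 5 in bin 4; 7 remain.
Put 4 in bin 4; 3 remain.
Final bins: [4,4,4] [5,5] [5,4] [5,4].

4 bins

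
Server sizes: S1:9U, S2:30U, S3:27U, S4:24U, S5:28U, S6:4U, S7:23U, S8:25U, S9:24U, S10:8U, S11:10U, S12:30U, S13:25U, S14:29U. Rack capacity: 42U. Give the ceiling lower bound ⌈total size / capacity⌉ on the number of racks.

Total size = 9 + 30 + 27 + 24 + 28 + 4 + 23 + 25 + 24 + 8 + 10 + 30 + 25 + 29 = 296U.
⌈296 / 42⌉ = 8.

8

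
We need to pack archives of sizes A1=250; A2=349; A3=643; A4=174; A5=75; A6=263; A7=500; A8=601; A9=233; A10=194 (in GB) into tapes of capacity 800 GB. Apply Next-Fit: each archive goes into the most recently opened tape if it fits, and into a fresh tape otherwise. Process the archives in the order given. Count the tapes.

A1 (250 GB) → tape 1 (remaining 550 GB)
A2 (349 GB) → tape 1 (remaining 201 GB)
A3 (643 GB) → tape 2 (remaining 157 GB)
A4 (174 GB) → tape 3 (remaining 626 GB)
A5 (75 GB) → tape 3 (remaining 551 GB)
A6 (263 GB) → tape 3 (remaining 288 GB)
A7 (500 GB) → tape 4 (remaining 300 GB)
A8 (601 GB) → tape 5 (remaining 199 GB)
A9 (233 GB) → tape 6 (remaining 567 GB)
A10 (194 GB) → tape 6 (remaining 373 GB)

6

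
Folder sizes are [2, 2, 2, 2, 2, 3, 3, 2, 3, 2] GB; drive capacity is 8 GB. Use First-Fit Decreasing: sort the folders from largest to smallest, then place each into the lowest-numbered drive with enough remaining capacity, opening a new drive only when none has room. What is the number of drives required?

Sorted descending: 3, 3, 3, 2, 2, 2, 2, 2, 2, 2.
3 GB → drive 1 (remaining 5 GB)
3 GB → drive 1 (remaining 2 GB)
3 GB → drive 2 (remaining 5 GB)
2 GB → drive 1 (remaining 0 GB)
2 GB → drive 2 (remaining 3 GB)
2 GB → drive 2 (remaining 1 GB)
2 GB → drive 3 (remaining 6 GB)
2 GB → drive 3 (remaining 4 GB)
2 GB → drive 3 (remaining 2 GB)
2 GB → drive 3 (remaining 0 GB)
Final drives: [3,3,2] [3,2,2] [2,2,2,2].

3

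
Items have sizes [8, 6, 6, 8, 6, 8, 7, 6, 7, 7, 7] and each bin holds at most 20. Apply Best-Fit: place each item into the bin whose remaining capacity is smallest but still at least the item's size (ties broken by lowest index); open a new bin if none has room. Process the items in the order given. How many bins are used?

bin 1: place 8, 12 left
bin 1: place 6, 6 left
bin 1: place 6, 0 left
bin 2: place 8, 12 left
bin 2: place 6, 6 left
bin 3: place 8, 12 left
bin 3: place 7, 5 left
bin 2: place 6, 0 left
bin 4: place 7, 13 left
bin 4: place 7, 6 left
bin 5: place 7, 13 left
Final bins: [8,6,6] [8,6,6] [8,7] [7,7] [7].

5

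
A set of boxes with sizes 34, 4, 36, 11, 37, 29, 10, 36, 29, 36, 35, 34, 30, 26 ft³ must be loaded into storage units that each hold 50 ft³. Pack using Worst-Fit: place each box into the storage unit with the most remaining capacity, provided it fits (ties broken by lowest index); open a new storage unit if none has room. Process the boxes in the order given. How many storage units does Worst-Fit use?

11 storage units

Put 34 ft³ in storage unit 1; 16 ft³ remain.
Put 4 ft³ in storage unit 1; 12 ft³ remain.
Put 36 ft³ in storage unit 2; 14 ft³ remain.
Put 11 ft³ in storage unit 2; 3 ft³ remain.
Put 37 ft³ in storage unit 3; 13 ft³ remain.
Put 29 ft³ in storage unit 4; 21 ft³ remain.
Put 10 ft³ in storage unit 4; 11 ft³ remain.
Put 36 ft³ in storage unit 5; 14 ft³ remain.
Put 29 ft³ in storage unit 6; 21 ft³ remain.
Put 36 ft³ in storage unit 7; 14 ft³ remain.
Put 35 ft³ in storage unit 8; 15 ft³ remain.
Put 34 ft³ in storage unit 9; 16 ft³ remain.
Put 30 ft³ in storage unit 10; 20 ft³ remain.
Put 26 ft³ in storage unit 11; 24 ft³ remain.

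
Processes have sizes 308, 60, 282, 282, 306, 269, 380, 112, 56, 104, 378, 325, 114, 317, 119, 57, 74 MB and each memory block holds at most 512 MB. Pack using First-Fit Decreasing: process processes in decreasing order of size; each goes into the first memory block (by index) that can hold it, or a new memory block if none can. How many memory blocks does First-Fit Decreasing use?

9 memory blocks

Sorted descending: 380, 378, 325, 317, 308, 306, 282, 282, 269, 119, 114, 112, 104, 74, 60, 57, 56.
memory block 1: place 380 MB, 132 MB left
memory block 2: place 378 MB, 134 MB left
memory block 3: place 325 MB, 187 MB left
memory block 4: place 317 MB, 195 MB left
memory block 5: place 308 MB, 204 MB left
memory block 6: place 306 MB, 206 MB left
memory block 7: place 282 MB, 230 MB left
memory block 8: place 282 MB, 230 MB left
memory block 9: place 269 MB, 243 MB left
memory block 1: place 119 MB, 13 MB left
memory block 2: place 114 MB, 20 MB left
memory block 3: place 112 MB, 75 MB left
memory block 4: place 104 MB, 91 MB left
memory block 3: place 74 MB, 1 MB left
memory block 4: place 60 MB, 31 MB left
memory block 5: place 57 MB, 147 MB left
memory block 5: place 56 MB, 91 MB left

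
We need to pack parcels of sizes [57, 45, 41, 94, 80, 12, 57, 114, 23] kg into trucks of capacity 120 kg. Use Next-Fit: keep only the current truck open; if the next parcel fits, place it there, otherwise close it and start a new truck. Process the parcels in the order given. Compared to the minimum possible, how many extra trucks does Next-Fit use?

Next-Fit: [57,45] [41] [94] [80,12] [57] [114] [23] → 7 trucks.
Total size 523 kg; any packing needs at least ⌈523/120⌉ = 5 trucks.
An optimal packing achieves that bound: [114] [94,23] [80,12] [57,57] [45,41] → 5 trucks.
Excess: 7 − 5 = 2.

2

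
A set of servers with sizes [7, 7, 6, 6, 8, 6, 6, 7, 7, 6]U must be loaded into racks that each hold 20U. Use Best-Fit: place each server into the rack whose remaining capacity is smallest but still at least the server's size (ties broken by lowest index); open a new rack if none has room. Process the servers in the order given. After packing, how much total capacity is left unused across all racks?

14

7U → rack 1 (remaining 13U)
7U → rack 1 (remaining 6U)
6U → rack 1 (remaining 0U)
6U → rack 2 (remaining 14U)
8U → rack 2 (remaining 6U)
6U → rack 2 (remaining 0U)
6U → rack 3 (remaining 14U)
7U → rack 3 (remaining 7U)
7U → rack 3 (remaining 0U)
6U → rack 4 (remaining 14U)
4 racks × 20U = 80U; used 66U; unused 14U.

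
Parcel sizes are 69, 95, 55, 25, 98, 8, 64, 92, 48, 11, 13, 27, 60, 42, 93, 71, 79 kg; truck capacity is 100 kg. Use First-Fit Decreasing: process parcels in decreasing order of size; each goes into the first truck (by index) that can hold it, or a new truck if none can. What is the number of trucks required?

11

Sorted descending: 98, 95, 93, 92, 79, 71, 69, 64, 60, 55, 48, 42, 27, 25, 13, 11, 8.
Put 98 kg in truck 1; 2 kg remain.
Put 95 kg in truck 2; 5 kg remain.
Put 93 kg in truck 3; 7 kg remain.
Put 92 kg in truck 4; 8 kg remain.
Put 79 kg in truck 5; 21 kg remain.
Put 71 kg in truck 6; 29 kg remain.
Put 69 kg in truck 7; 31 kg remain.
Put 64 kg in truck 8; 36 kg remain.
Put 60 kg in truck 9; 40 kg remain.
Put 55 kg in truck 10; 45 kg remain.
Put 48 kg in truck 11; 52 kg remain.
Put 42 kg in truck 10; 3 kg remain.
Put 27 kg in truck 6; 2 kg remain.
Put 25 kg in truck 7; 6 kg remain.
Put 13 kg in truck 5; 8 kg remain.
Put 11 kg in truck 8; 25 kg remain.
Put 8 kg in truck 4; 0 kg remain.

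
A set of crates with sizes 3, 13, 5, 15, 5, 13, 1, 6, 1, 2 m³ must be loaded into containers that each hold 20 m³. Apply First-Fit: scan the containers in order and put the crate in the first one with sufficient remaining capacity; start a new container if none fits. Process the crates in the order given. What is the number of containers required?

4 containers

3 m³ → container 1 (remaining 17 m³)
13 m³ → container 1 (remaining 4 m³)
5 m³ → container 2 (remaining 15 m³)
15 m³ → container 2 (remaining 0 m³)
5 m³ → container 3 (remaining 15 m³)
13 m³ → container 3 (remaining 2 m³)
1 m³ → container 1 (remaining 3 m³)
6 m³ → container 4 (remaining 14 m³)
1 m³ → container 1 (remaining 2 m³)
2 m³ → container 1 (remaining 0 m³)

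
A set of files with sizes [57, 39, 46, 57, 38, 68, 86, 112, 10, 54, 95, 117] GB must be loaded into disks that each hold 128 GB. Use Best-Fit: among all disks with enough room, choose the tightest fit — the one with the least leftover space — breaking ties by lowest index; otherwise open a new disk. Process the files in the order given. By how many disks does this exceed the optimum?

1

Best-Fit: [57,39] [46,57] [38,68] [86] [112,10] [54] [95] [117] → 8 disks.
Total size 779 GB; any packing needs at least ⌈779/128⌉ = 7 disks.
An optimal packing achieves that bound: [117,10] [112] [95] [86,39] [68,57] [57,54] [46,38] → 7 disks.
Excess: 8 − 7 = 1.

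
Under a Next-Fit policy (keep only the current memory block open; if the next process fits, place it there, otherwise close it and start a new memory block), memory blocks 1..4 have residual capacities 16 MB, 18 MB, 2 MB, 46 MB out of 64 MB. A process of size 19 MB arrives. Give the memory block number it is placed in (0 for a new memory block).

4

Next-Fit only looks at memory block 4, which has 46 MB free.
19 MB fits there.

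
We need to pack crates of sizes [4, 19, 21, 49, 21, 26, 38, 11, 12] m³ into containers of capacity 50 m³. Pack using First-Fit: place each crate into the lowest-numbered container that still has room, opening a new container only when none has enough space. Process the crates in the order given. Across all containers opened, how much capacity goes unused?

Put 4 m³ in container 1; 46 m³ remain.
Put 19 m³ in container 1; 27 m³ remain.
Put 21 m³ in container 1; 6 m³ remain.
Put 49 m³ in container 2; 1 m³ remain.
Put 21 m³ in container 3; 29 m³ remain.
Put 26 m³ in container 3; 3 m³ remain.
Put 38 m³ in container 4; 12 m³ remain.
Put 11 m³ in container 4; 1 m³ remain.
Put 12 m³ in container 5; 38 m³ remain.
5 containers × 50 m³ = 250 m³; used 201 m³; unused 49 m³.

49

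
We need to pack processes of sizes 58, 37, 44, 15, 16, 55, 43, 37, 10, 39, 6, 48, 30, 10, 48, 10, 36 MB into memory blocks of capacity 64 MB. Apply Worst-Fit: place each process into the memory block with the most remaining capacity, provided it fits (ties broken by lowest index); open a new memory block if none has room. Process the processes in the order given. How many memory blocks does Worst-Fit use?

11 memory blocks

Put 58 MB in memory block 1; 6 MB remain.
Put 37 MB in memory block 2; 27 MB remain.
Put 44 MB in memory block 3; 20 MB remain.
Put 15 MB in memory block 2; 12 MB remain.
Put 16 MB in memory block 3; 4 MB remain.
Put 55 MB in memory block 4; 9 MB remain.
Put 43 MB in memory block 5; 21 MB remain.
Put 37 MB in memory block 6; 27 MB remain.
Put 10 MB in memory block 6; 17 MB remain.
Put 39 MB in memory block 7; 25 MB remain.
Put 6 MB in memory block 7; 19 MB remain.
Put 48 MB in memory block 8; 16 MB remain.
Put 30 MB in memory block 9; 34 MB remain.
Put 10 MB in memory block 9; 24 MB remain.
Put 48 MB in memory block 10; 16 MB remain.
Put 10 MB in memory block 9; 14 MB remain.
Put 36 MB in memory block 11; 28 MB remain.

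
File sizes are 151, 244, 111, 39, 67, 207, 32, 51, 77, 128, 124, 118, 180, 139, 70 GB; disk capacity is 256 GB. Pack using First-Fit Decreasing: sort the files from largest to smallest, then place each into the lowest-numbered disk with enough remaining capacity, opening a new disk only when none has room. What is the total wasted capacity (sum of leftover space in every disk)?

Sorted descending: 244, 207, 180, 151, 139, 128, 124, 118, 111, 77, 70, 67, 51, 39, 32.
disk 1: place 244 GB, 12 GB left
disk 2: place 207 GB, 49 GB left
disk 3: place 180 GB, 76 GB left
disk 4: place 151 GB, 105 GB left
disk 5: place 139 GB, 117 GB left
disk 6: place 128 GB, 128 GB left
disk 6: place 124 GB, 4 GB left
disk 7: place 118 GB, 138 GB left
disk 5: place 111 GB, 6 GB left
disk 4: place 77 GB, 28 GB left
disk 3: place 70 GB, 6 GB left
disk 7: place 67 GB, 71 GB left
disk 7: place 51 GB, 20 GB left
disk 2: place 39 GB, 10 GB left
disk 8: place 32 GB, 224 GB left
8 disks × 256 GB = 2048 GB; used 1738 GB; unused 310 GB.

310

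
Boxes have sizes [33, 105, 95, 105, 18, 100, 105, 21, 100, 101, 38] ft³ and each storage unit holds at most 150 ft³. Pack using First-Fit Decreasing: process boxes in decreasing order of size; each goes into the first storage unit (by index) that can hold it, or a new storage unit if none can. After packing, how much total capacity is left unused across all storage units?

229

Sorted descending: 105, 105, 105, 101, 100, 100, 95, 38, 33, 21, 18.
Put 105 ft³ in storage unit 1; 45 ft³ remain.
Put 105 ft³ in storage unit 2; 45 ft³ remain.
Put 105 ft³ in storage unit 3; 45 ft³ remain.
Put 101 ft³ in storage unit 4; 49 ft³ remain.
Put 100 ft³ in storage unit 5; 50 ft³ remain.
Put 100 ft³ in storage unit 6; 50 ft³ remain.
Put 95 ft³ in storage unit 7; 55 ft³ remain.
Put 38 ft³ in storage unit 1; 7 ft³ remain.
Put 33 ft³ in storage unit 2; 12 ft³ remain.
Put 21 ft³ in storage unit 3; 24 ft³ remain.
Put 18 ft³ in storage unit 3; 6 ft³ remain.
7 storage units × 150 ft³ = 1050 ft³; used 821 ft³; unused 229 ft³.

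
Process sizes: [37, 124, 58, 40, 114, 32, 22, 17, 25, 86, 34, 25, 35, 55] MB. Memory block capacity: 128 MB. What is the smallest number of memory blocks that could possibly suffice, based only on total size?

6

Total size = 37 + 124 + 58 + 40 + 114 + 32 + 22 + 17 + 25 + 86 + 34 + 25 + 35 + 55 = 704 MB.
⌈704 / 128⌉ = 6.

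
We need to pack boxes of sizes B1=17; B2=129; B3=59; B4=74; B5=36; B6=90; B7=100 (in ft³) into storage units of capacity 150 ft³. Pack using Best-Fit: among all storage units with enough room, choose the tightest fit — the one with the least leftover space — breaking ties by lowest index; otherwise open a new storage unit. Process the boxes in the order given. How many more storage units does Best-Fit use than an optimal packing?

0

Best-Fit: [17,129] [59,74] [36,90] [100] → 4 storage units.
Total size 505 ft³; any packing needs at least ⌈505/150⌉ = 4 storage units.
So 4 is already optimal.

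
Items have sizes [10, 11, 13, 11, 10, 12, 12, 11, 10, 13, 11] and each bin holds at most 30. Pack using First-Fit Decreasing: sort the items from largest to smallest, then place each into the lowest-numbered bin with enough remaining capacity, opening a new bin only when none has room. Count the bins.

Sorted descending: 13, 13, 12, 12, 11, 11, 11, 11, 10, 10, 10.
bin 1: place 13, 17 left
bin 1: place 13, 4 left
bin 2: place 12, 18 left
bin 2: place 12, 6 left
bin 3: place 11, 19 left
bin 3: place 11, 8 left
bin 4: place 11, 19 left
bin 4: place 11, 8 left
bin 5: place 10, 20 left
bin 5: place 10, 10 left
bin 5: place 10, 0 left
Final bins: [13,13] [12,12] [11,11] [11,11] [10,10,10].

5 bins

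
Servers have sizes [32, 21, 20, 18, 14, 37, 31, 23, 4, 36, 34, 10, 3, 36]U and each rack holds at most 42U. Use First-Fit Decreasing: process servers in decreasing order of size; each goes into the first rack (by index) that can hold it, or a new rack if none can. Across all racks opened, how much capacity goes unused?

Sorted descending: 37, 36, 36, 34, 32, 31, 23, 21, 20, 18, 14, 10, 4, 3.
Put 37U in rack 1; 5U remain.
Put 36U in rack 2; 6U remain.
Put 36U in rack 3; 6U remain.
Put 34U in rack 4; 8U remain.
Put 32U in rack 5; 10U remain.
Put 31U in rack 6; 11U remain.
Put 23U in rack 7; 19U remain.
Put 21U in rack 8; 21U remain.
Put 20U in rack 8; 1U remain.
Put 18U in rack 7; 1U remain.
Put 14U in rack 9; 28U remain.
Put 10U in rack 5; 0U remain.
Put 4U in rack 1; 1U remain.
Put 3U in rack 2; 3U remain.
9 racks × 42U = 378U; used 319U; unused 59U.

59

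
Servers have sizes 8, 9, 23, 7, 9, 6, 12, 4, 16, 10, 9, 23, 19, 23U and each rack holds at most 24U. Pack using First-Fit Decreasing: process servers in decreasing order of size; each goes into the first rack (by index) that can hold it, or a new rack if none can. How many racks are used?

8 racks

Sorted descending: 23, 23, 23, 19, 16, 12, 10, 9, 9, 9, 8, 7, 6, 4.
Put 23U in rack 1; 1U remain.
Put 23U in rack 2; 1U remain.
Put 23U in rack 3; 1U remain.
Put 19U in rack 4; 5U remain.
Put 16U in rack 5; 8U remain.
Put 12U in rack 6; 12U remain.
Put 10U in rack 6; 2U remain.
Put 9U in rack 7; 15U remain.
Put 9U in rack 7; 6U remain.
Put 9U in rack 8; 15U remain.
Put 8U in rack 5; 0U remain.
Put 7U in rack 8; 8U remain.
Put 6U in rack 7; 0U remain.
Put 4U in rack 4; 1U remain.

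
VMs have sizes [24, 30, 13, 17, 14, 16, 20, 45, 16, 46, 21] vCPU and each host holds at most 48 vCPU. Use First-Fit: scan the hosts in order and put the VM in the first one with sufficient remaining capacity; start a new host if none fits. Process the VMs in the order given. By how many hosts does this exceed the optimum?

First-Fit: [24,13] [30,17] [14,16,16] [20,21] [45] [46] → 6 hosts.
Total size 262 vCPU; any packing needs at least ⌈262/48⌉ = 6 hosts.
So 6 is already optimal.

0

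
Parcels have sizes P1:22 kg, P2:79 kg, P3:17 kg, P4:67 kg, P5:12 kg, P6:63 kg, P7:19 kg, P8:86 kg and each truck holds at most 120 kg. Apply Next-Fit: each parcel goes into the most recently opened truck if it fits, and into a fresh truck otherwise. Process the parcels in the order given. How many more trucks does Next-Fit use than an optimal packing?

Next-Fit: [22,79,17] [67,12] [63,19] [86] → 4 trucks.
Total size 365 kg; any packing needs at least ⌈365/120⌉ = 4 trucks.
So 4 is already optimal.

0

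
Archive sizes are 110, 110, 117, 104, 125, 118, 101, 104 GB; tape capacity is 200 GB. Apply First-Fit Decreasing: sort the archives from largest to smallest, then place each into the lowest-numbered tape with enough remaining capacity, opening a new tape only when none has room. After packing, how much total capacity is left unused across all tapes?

711

Sorted descending: 125, 118, 117, 110, 110, 104, 104, 101.
Put 125 GB in tape 1; 75 GB remain.
Put 118 GB in tape 2; 82 GB remain.
Put 117 GB in tape 3; 83 GB remain.
Put 110 GB in tape 4; 90 GB remain.
Put 110 GB in tape 5; 90 GB remain.
Put 104 GB in tape 6; 96 GB remain.
Put 104 GB in tape 7; 96 GB remain.
Put 101 GB in tape 8; 99 GB remain.
8 tapes × 200 GB = 1600 GB; used 889 GB; unused 711 GB.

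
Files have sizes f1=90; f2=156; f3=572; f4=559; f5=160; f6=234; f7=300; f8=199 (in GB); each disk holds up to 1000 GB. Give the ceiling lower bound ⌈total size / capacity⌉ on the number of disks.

Total size = 90 + 156 + 572 + 559 + 160 + 234 + 300 + 199 = 2270 GB.
⌈2270 / 1000⌉ = 3.

3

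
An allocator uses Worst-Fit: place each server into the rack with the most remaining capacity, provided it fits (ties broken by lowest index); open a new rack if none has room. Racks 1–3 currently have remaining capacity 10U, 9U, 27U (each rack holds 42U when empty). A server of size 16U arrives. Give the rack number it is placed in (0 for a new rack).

3

Racks with room: rack 3 (27U).
Most room is rack 3 with 27U free.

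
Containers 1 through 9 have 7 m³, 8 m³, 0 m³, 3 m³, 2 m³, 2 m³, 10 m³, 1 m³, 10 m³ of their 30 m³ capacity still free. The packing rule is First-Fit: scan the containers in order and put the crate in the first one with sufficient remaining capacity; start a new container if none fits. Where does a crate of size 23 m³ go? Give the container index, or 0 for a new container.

No container has ≥ 23 m³ free, so a new container is opened.

0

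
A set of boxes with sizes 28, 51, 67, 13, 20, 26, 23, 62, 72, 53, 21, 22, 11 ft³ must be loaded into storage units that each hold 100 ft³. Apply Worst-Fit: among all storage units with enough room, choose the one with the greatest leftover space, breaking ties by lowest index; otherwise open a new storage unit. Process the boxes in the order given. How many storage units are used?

6

storage unit 1: place 28 ft³, 72 ft³ left
storage unit 1: place 51 ft³, 21 ft³ left
storage unit 2: place 67 ft³, 33 ft³ left
storage unit 2: place 13 ft³, 20 ft³ left
storage unit 1: place 20 ft³, 1 ft³ left
storage unit 3: place 26 ft³, 74 ft³ left
storage unit 3: place 23 ft³, 51 ft³ left
storage unit 4: place 62 ft³, 38 ft³ left
storage unit 5: place 72 ft³, 28 ft³ left
storage unit 6: place 53 ft³, 47 ft³ left
storage unit 3: place 21 ft³, 30 ft³ left
storage unit 6: place 22 ft³, 25 ft³ left
storage unit 4: place 11 ft³, 27 ft³ left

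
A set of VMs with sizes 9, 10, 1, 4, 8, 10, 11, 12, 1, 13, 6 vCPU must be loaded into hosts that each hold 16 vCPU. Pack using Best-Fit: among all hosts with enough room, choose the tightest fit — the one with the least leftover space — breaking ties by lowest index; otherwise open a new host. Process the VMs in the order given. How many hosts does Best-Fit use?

host 1: place 9 vCPU, 7 vCPU left
host 2: place 10 vCPU, 6 vCPU left
host 2: place 1 vCPU, 5 vCPU left
host 2: place 4 vCPU, 1 vCPU left
host 3: place 8 vCPU, 8 vCPU left
host 4: place 10 vCPU, 6 vCPU left
host 5: place 11 vCPU, 5 vCPU left
host 6: place 12 vCPU, 4 vCPU left
host 2: place 1 vCPU, 0 vCPU left
host 7: place 13 vCPU, 3 vCPU left
host 4: place 6 vCPU, 0 vCPU left

7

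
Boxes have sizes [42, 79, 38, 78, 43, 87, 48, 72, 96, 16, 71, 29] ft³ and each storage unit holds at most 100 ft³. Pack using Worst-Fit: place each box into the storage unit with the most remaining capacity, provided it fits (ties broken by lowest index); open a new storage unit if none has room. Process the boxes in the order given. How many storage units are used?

8

storage unit 1: place 42 ft³, 58 ft³ left
storage unit 2: place 79 ft³, 21 ft³ left
storage unit 1: place 38 ft³, 20 ft³ left
storage unit 3: place 78 ft³, 22 ft³ left
storage unit 4: place 43 ft³, 57 ft³ left
storage unit 5: place 87 ft³, 13 ft³ left
storage unit 4: place 48 ft³, 9 ft³ left
storage unit 6: place 72 ft³, 28 ft³ left
storage unit 7: place 96 ft³, 4 ft³ left
storage unit 6: place 16 ft³, 12 ft³ left
storage unit 8: place 71 ft³, 29 ft³ left
storage unit 8: place 29 ft³, 0 ft³ left
Final storage units: [42,38] [79] [78] [43,48] [87] [72,16] [96] [71,29].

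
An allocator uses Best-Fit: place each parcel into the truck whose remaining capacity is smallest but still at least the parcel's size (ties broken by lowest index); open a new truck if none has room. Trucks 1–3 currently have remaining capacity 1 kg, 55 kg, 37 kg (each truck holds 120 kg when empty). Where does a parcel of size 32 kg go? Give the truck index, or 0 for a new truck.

Trucks with room: truck 2 (55 kg), truck 3 (37 kg).
Tightest fit is truck 3 with 37 kg free.

3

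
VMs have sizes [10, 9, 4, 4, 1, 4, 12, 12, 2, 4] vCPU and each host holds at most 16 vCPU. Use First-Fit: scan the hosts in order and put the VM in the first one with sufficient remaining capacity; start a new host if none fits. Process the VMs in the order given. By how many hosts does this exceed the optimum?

0

First-Fit: [10,4,1] [9,4,2] [4,12] [12,4] → 4 hosts.
Total size 62 vCPU; any packing needs at least ⌈62/16⌉ = 4 hosts.
So 4 is already optimal.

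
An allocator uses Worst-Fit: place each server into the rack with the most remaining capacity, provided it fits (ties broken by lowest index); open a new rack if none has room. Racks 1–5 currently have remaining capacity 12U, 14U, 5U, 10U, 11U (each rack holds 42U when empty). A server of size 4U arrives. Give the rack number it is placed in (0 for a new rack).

Racks with room: rack 1 (12U), rack 2 (14U), rack 3 (5U), rack 4 (10U), rack 5 (11U).
Most room is rack 2 with 14U free.

2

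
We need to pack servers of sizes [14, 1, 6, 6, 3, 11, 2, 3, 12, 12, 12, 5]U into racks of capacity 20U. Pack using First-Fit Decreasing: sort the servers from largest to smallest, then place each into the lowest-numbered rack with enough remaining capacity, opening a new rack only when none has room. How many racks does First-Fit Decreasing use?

Sorted descending: 14, 12, 12, 12, 11, 6, 6, 5, 3, 3, 2, 1.
Put 14U in rack 1; 6U remain.
Put 12U in rack 2; 8U remain.
Put 12U in rack 3; 8U remain.
Put 12U in rack 4; 8U remain.
Put 11U in rack 5; 9U remain.
Put 6U in rack 1; 0U remain.
Put 6U in rack 2; 2U remain.
Put 5U in rack 3; 3U remain.
Put 3U in rack 3; 0U remain.
Put 3U in rack 4; 5U remain.
Put 2U in rack 2; 0U remain.
Put 1U in rack 4; 4U remain.
Final racks: [14,6] [12,6,2] [12,5,3] [12,3,1] [11].

5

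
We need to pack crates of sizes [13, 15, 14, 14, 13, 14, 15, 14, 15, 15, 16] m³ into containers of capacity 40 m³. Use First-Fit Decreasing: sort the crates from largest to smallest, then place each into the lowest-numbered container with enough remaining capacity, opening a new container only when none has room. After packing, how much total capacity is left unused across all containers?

42

Sorted descending: 16, 15, 15, 15, 15, 14, 14, 14, 14, 13, 13.
container 1: place 16 m³, 24 m³ left
container 1: place 15 m³, 9 m³ left
container 2: place 15 m³, 25 m³ left
container 2: place 15 m³, 10 m³ left
container 3: place 15 m³, 25 m³ left
container 3: place 14 m³, 11 m³ left
container 4: place 14 m³, 26 m³ left
container 4: place 14 m³, 12 m³ left
container 5: place 14 m³, 26 m³ left
container 5: place 13 m³, 13 m³ left
container 5: place 13 m³, 0 m³ left
5 containers × 40 m³ = 200 m³; used 158 m³; unused 42 m³.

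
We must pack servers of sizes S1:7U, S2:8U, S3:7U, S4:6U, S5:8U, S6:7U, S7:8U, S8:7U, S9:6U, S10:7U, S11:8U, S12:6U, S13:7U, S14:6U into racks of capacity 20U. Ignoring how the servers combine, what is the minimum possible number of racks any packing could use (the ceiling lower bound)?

Total size = 7 + 8 + 7 + 6 + 8 + 7 + 8 + 7 + 6 + 7 + 8 + 6 + 7 + 6 = 98U.
⌈98 / 20⌉ = 5.

5 racks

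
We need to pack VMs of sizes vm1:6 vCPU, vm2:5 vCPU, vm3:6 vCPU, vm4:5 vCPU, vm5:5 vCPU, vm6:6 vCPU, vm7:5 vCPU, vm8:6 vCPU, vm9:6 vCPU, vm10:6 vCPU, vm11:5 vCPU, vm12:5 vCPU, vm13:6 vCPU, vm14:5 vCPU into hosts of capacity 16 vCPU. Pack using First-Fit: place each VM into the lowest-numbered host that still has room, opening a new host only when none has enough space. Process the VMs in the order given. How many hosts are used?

6 hosts

Put vm1 (6 vCPU) in host 1; 10 vCPU remain.
Put vm2 (5 vCPU) in host 1; 5 vCPU remain.
Put vm3 (6 vCPU) in host 2; 10 vCPU remain.
Put vm4 (5 vCPU) in host 1; 0 vCPU remain.
Put vm5 (5 vCPU) in host 2; 5 vCPU remain.
Put vm6 (6 vCPU) in host 3; 10 vCPU remain.
Put vm7 (5 vCPU) in host 2; 0 vCPU remain.
Put vm8 (6 vCPU) in host 3; 4 vCPU remain.
Put vm9 (6 vCPU) in host 4; 10 vCPU remain.
Put vm10 (6 vCPU) in host 4; 4 vCPU remain.
Put vm11 (5 vCPU) in host 5; 11 vCPU remain.
Put vm12 (5 vCPU) in host 5; 6 vCPU remain.
Put vm13 (6 vCPU) in host 5; 0 vCPU remain.
Put vm14 (5 vCPU) in host 6; 11 vCPU remain.
Final hosts: [6,5,5] [6,5,5] [6,6] [6,6] [5,5,6] [5].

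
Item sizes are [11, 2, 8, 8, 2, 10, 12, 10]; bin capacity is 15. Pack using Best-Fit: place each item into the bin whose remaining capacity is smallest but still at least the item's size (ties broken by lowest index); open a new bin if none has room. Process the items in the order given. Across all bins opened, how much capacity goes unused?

27

11 → bin 1 (remaining 4)
2 → bin 1 (remaining 2)
8 → bin 2 (remaining 7)
8 → bin 3 (remaining 7)
2 → bin 1 (remaining 0)
10 → bin 4 (remaining 5)
12 → bin 5 (remaining 3)
10 → bin 6 (remaining 5)
6 bins × 15 = 90; used 63; unused 27.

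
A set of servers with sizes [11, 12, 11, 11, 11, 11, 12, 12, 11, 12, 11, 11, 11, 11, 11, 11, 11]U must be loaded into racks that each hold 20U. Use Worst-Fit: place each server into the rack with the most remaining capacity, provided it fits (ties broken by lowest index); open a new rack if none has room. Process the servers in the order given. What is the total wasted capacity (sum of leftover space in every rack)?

149

11U → rack 1 (remaining 9U)
12U → rack 2 (remaining 8U)
11U → rack 3 (remaining 9U)
11U → rack 4 (remaining 9U)
11U → rack 5 (remaining 9U)
11U → rack 6 (remaining 9U)
12U → rack 7 (remaining 8U)
12U → rack 8 (remaining 8U)
11U → rack 9 (remaining 9U)
12U → rack 10 (remaining 8U)
11U → rack 11 (remaining 9U)
11U → rack 12 (remaining 9U)
11U → rack 13 (remaining 9U)
11U → rack 14 (remaining 9U)
11U → rack 15 (remaining 9U)
11U → rack 16 (remaining 9U)
11U → rack 17 (remaining 9U)
17 racks × 20U = 340U; used 191U; unused 149U.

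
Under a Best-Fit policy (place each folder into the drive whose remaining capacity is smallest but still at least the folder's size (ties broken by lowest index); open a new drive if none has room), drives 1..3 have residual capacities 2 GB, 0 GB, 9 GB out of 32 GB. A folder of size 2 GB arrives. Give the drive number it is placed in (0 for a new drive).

Drives with room: drive 1 (2 GB), drive 3 (9 GB).
Tightest fit is drive 1 with 2 GB free.

1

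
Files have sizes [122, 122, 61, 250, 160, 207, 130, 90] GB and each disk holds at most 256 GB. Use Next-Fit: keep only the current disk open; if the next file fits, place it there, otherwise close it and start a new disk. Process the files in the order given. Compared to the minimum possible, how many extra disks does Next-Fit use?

1

Next-Fit: [122,122] [61] [250] [160] [207] [130,90] → 6 disks.
Total size 1142 GB; any packing needs at least ⌈1142/256⌉ = 5 disks.
An optimal packing achieves that bound: [250] [207] [160,90] [130,122] [122,61] → 5 disks.
Excess: 6 − 5 = 1.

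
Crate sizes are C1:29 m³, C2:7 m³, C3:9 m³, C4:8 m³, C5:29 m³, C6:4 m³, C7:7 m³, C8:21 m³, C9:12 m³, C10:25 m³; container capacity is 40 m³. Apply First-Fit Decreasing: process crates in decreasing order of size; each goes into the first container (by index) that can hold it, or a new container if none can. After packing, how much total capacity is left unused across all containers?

9

Sorted descending: 29, 29, 25, 21, 12, 9, 8, 7, 7, 4.
container 1: place 29 m³, 11 m³ left
container 2: place 29 m³, 11 m³ left
container 3: place 25 m³, 15 m³ left
container 4: place 21 m³, 19 m³ left
container 3: place 12 m³, 3 m³ left
container 1: place 9 m³, 2 m³ left
container 2: place 8 m³, 3 m³ left
container 4: place 7 m³, 12 m³ left
container 4: place 7 m³, 5 m³ left
container 4: place 4 m³, 1 m³ left
4 containers × 40 m³ = 160 m³; used 151 m³; unused 9 m³.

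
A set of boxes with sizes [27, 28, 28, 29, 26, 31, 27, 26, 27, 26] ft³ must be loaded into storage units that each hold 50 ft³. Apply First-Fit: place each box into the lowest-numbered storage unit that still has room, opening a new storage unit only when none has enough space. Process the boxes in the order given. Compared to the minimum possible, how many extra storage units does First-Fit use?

First-Fit: [27] [28] [28] [29] [26] [31] [27] [26] [27] [26] → 10 storage units.
10 boxes exceed 25 ft³ (half the capacity), and no two of those can share a storage unit, so at least 10 storage units are needed.
So 10 is already optimal.

0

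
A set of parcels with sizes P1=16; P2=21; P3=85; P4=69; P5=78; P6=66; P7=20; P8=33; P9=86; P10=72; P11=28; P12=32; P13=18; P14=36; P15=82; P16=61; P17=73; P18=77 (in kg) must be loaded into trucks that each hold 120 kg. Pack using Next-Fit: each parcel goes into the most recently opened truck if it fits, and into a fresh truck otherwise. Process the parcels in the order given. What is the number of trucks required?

12

truck 1: place P1 (16 kg), 104 kg left
truck 1: place P2 (21 kg), 83 kg left
truck 2: place P3 (85 kg), 35 kg left
truck 3: place P4 (69 kg), 51 kg left
truck 4: place P5 (78 kg), 42 kg left
truck 5: place P6 (66 kg), 54 kg left
truck 5: place P7 (20 kg), 34 kg left
truck 5: place P8 (33 kg), 1 kg left
truck 6: place P9 (86 kg), 34 kg left
truck 7: place P10 (72 kg), 48 kg left
truck 7: place P11 (28 kg), 20 kg left
truck 8: place P12 (32 kg), 88 kg left
truck 8: place P13 (18 kg), 70 kg left
truck 8: place P14 (36 kg), 34 kg left
truck 9: place P15 (82 kg), 38 kg left
truck 10: place P16 (61 kg), 59 kg left
truck 11: place P17 (73 kg), 47 kg left
truck 12: place P18 (77 kg), 43 kg left
Final trucks: [16,21] [85] [69] [78] [66,20,33] [86] [72,28] [32,18,36] [82] [61] [73] [77].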